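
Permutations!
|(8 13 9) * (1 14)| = |(1 14)(8 13 9)| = 6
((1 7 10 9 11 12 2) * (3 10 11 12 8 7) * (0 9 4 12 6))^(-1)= ((0 9 6)(1 3 10 4 12 2)(7 11 8))^(-1)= (0 6 9)(1 2 12 4 10 3)(7 8 11)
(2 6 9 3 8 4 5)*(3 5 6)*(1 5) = (1 5 2 3 8 4 6 9) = [0, 5, 3, 8, 6, 2, 9, 7, 4, 1]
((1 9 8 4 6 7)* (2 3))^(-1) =(1 7 6 4 8 9)(2 3)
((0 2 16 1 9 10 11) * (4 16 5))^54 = ((0 2 5 4 16 1 9 10 11))^54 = (16)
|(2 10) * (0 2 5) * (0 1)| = |(0 2 10 5 1)| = 5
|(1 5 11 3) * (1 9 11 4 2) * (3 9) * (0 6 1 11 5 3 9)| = |(0 6 1 3 9 5 4 2 11)| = 9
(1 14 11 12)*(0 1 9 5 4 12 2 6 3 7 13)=(0 1 14 11 2 6 3 7 13)(4 12 9 5)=[1, 14, 6, 7, 12, 4, 3, 13, 8, 5, 10, 2, 9, 0, 11]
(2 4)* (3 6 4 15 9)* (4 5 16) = [0, 1, 15, 6, 2, 16, 5, 7, 8, 3, 10, 11, 12, 13, 14, 9, 4] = (2 15 9 3 6 5 16 4)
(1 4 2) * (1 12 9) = (1 4 2 12 9) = [0, 4, 12, 3, 2, 5, 6, 7, 8, 1, 10, 11, 9]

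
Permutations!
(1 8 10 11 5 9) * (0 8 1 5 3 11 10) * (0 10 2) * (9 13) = (0 8 10 2)(3 11)(5 13 9) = [8, 1, 0, 11, 4, 13, 6, 7, 10, 5, 2, 3, 12, 9]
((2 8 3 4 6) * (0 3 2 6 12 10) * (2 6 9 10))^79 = (0 9 8 12 3 10 6 2 4)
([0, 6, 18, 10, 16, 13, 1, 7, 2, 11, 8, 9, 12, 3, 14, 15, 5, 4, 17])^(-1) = [0, 6, 8, 13, 17, 16, 1, 7, 10, 11, 3, 9, 12, 5, 14, 15, 4, 18, 2]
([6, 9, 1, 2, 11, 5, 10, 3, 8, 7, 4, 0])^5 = (11)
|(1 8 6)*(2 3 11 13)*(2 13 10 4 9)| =|(13)(1 8 6)(2 3 11 10 4 9)| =6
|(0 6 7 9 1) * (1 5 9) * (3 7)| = 10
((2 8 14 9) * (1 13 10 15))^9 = ((1 13 10 15)(2 8 14 9))^9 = (1 13 10 15)(2 8 14 9)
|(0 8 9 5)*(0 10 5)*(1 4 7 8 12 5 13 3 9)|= |(0 12 5 10 13 3 9)(1 4 7 8)|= 28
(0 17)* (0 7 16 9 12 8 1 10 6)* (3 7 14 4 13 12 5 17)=(0 3 7 16 9 5 17 14 4 13 12 8 1 10 6)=[3, 10, 2, 7, 13, 17, 0, 16, 1, 5, 6, 11, 8, 12, 4, 15, 9, 14]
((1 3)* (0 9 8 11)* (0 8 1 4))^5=(8 11)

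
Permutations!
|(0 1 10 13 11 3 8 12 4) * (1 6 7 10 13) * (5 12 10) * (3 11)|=30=|(0 6 7 5 12 4)(1 13 3 8 10)|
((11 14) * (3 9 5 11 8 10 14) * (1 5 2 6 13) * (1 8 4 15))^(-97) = ((1 5 11 3 9 2 6 13 8 10 14 4 15))^(-97) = (1 13 5 8 11 10 3 14 9 4 2 15 6)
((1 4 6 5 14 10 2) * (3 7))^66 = (1 5 2 6 10 4 14)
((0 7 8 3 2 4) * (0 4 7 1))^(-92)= ((0 1)(2 7 8 3))^(-92)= (8)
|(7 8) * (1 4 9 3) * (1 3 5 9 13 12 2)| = 10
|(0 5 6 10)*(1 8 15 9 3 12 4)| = 28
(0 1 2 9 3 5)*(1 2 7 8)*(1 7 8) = (0 2 9 3 5)(1 8 7) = [2, 8, 9, 5, 4, 0, 6, 1, 7, 3]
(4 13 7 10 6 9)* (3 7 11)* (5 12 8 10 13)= (3 7 13 11)(4 5 12 8 10 6 9)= [0, 1, 2, 7, 5, 12, 9, 13, 10, 4, 6, 3, 8, 11]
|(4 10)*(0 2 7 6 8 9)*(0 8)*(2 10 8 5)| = |(0 10 4 8 9 5 2 7 6)| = 9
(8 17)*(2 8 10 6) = (2 8 17 10 6) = [0, 1, 8, 3, 4, 5, 2, 7, 17, 9, 6, 11, 12, 13, 14, 15, 16, 10]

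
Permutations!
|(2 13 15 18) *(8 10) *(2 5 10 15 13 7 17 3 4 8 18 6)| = 24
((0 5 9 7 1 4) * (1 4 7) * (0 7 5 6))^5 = (0 6)(1 9 5)(4 7)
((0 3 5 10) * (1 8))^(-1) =(0 10 5 3)(1 8)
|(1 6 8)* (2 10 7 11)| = |(1 6 8)(2 10 7 11)| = 12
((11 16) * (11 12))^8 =(11 12 16) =((11 16 12))^8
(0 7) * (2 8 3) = (0 7)(2 8 3) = [7, 1, 8, 2, 4, 5, 6, 0, 3]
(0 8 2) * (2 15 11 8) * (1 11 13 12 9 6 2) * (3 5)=(0 1 11 8 15 13 12 9 6 2)(3 5)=[1, 11, 0, 5, 4, 3, 2, 7, 15, 6, 10, 8, 9, 12, 14, 13]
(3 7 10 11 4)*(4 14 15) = (3 7 10 11 14 15 4) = [0, 1, 2, 7, 3, 5, 6, 10, 8, 9, 11, 14, 12, 13, 15, 4]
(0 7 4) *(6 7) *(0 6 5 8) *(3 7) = (0 5 8)(3 7 4 6) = [5, 1, 2, 7, 6, 8, 3, 4, 0]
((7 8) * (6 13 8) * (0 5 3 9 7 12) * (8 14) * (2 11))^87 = ((0 5 3 9 7 6 13 14 8 12)(2 11))^87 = (0 14 7 5 8 6 3 12 13 9)(2 11)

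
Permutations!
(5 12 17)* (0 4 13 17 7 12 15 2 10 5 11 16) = [4, 1, 10, 3, 13, 15, 6, 12, 8, 9, 5, 16, 7, 17, 14, 2, 0, 11] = (0 4 13 17 11 16)(2 10 5 15)(7 12)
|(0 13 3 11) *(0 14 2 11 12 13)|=|(2 11 14)(3 12 13)|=3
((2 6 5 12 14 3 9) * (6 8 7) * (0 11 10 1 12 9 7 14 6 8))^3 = (0 1 5)(2 10 6)(3 14 8 7)(9 11 12)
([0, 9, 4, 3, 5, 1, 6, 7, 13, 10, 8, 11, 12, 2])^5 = (1 2 10 5 13 9 4 8)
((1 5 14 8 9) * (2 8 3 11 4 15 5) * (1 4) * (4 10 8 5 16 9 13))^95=((1 2 5 14 3 11)(4 15 16 9 10 8 13))^95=(1 11 3 14 5 2)(4 10 15 8 16 13 9)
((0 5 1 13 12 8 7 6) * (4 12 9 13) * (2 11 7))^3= ((0 5 1 4 12 8 2 11 7 6)(9 13))^3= (0 4 2 6 1 8 7 5 12 11)(9 13)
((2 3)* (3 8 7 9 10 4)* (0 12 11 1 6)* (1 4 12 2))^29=((0 2 8 7 9 10 12 11 4 3 1 6))^29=(0 10 1 7 4 2 12 6 9 3 8 11)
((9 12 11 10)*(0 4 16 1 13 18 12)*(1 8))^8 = (0 11 13 16 9 12 1 4 10 18 8)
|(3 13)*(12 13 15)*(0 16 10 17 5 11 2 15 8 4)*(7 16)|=14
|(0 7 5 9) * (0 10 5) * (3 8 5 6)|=6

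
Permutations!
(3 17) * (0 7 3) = (0 7 3 17) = [7, 1, 2, 17, 4, 5, 6, 3, 8, 9, 10, 11, 12, 13, 14, 15, 16, 0]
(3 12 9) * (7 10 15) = (3 12 9)(7 10 15) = [0, 1, 2, 12, 4, 5, 6, 10, 8, 3, 15, 11, 9, 13, 14, 7]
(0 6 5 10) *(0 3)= [6, 1, 2, 0, 4, 10, 5, 7, 8, 9, 3]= (0 6 5 10 3)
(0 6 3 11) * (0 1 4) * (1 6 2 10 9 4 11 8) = (0 2 10 9 4)(1 11 6 3 8) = [2, 11, 10, 8, 0, 5, 3, 7, 1, 4, 9, 6]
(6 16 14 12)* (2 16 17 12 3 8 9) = [0, 1, 16, 8, 4, 5, 17, 7, 9, 2, 10, 11, 6, 13, 3, 15, 14, 12] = (2 16 14 3 8 9)(6 17 12)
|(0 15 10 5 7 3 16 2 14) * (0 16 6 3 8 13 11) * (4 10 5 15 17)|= |(0 17 4 10 15 5 7 8 13 11)(2 14 16)(3 6)|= 30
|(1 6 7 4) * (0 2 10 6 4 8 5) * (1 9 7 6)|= 9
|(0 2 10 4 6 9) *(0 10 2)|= |(4 6 9 10)|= 4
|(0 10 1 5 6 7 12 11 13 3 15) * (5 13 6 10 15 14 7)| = 10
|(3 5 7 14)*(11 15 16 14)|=7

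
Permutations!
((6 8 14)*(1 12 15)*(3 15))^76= (15)(6 8 14)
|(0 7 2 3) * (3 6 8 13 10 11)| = |(0 7 2 6 8 13 10 11 3)| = 9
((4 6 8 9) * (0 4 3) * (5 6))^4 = (0 8 4 9 5 3 6)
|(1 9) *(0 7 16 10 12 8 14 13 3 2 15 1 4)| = |(0 7 16 10 12 8 14 13 3 2 15 1 9 4)| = 14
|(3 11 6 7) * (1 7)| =|(1 7 3 11 6)| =5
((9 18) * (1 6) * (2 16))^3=((1 6)(2 16)(9 18))^3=(1 6)(2 16)(9 18)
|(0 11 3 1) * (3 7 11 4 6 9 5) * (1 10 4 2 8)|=|(0 2 8 1)(3 10 4 6 9 5)(7 11)|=12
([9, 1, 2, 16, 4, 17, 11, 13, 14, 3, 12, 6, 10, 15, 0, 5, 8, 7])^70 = (17)(0 8 3)(9 14 16)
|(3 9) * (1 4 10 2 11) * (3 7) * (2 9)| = 8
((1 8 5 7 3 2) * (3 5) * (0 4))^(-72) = (8)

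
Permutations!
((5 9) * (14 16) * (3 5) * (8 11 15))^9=((3 5 9)(8 11 15)(14 16))^9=(14 16)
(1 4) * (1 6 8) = (1 4 6 8) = [0, 4, 2, 3, 6, 5, 8, 7, 1]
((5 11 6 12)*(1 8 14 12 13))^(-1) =((1 8 14 12 5 11 6 13))^(-1) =(1 13 6 11 5 12 14 8)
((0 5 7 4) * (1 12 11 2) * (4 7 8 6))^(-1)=((0 5 8 6 4)(1 12 11 2))^(-1)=(0 4 6 8 5)(1 2 11 12)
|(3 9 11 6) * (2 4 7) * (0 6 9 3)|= |(0 6)(2 4 7)(9 11)|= 6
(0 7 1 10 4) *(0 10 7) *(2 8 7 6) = (1 6 2 8 7)(4 10) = [0, 6, 8, 3, 10, 5, 2, 1, 7, 9, 4]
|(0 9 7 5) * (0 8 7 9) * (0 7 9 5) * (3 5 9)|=|(9)(0 7)(3 5 8)|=6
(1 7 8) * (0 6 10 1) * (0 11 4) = (0 6 10 1 7 8 11 4) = [6, 7, 2, 3, 0, 5, 10, 8, 11, 9, 1, 4]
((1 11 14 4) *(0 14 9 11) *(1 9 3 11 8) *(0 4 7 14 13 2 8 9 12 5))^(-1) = (0 5 12 4 1 8 2 13)(3 11)(7 14)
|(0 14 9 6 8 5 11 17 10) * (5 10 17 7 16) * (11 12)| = 30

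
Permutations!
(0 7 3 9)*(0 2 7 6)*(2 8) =(0 6)(2 7 3 9 8) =[6, 1, 7, 9, 4, 5, 0, 3, 2, 8]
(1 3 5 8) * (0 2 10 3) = (0 2 10 3 5 8 1) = [2, 0, 10, 5, 4, 8, 6, 7, 1, 9, 3]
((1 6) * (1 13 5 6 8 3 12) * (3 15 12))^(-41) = (1 12 15 8)(5 6 13)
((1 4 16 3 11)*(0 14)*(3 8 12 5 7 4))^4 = (1 3 11)(4 5 8)(7 12 16)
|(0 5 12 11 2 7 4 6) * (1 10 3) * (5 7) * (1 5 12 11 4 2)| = 30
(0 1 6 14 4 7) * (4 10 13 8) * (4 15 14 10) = (0 1 6 10 13 8 15 14 4 7) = [1, 6, 2, 3, 7, 5, 10, 0, 15, 9, 13, 11, 12, 8, 4, 14]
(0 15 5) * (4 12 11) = [15, 1, 2, 3, 12, 0, 6, 7, 8, 9, 10, 4, 11, 13, 14, 5] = (0 15 5)(4 12 11)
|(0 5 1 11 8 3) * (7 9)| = |(0 5 1 11 8 3)(7 9)| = 6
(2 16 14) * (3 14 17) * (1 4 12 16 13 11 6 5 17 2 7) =(1 4 12 16 2 13 11 6 5 17 3 14 7) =[0, 4, 13, 14, 12, 17, 5, 1, 8, 9, 10, 6, 16, 11, 7, 15, 2, 3]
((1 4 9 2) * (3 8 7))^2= ((1 4 9 2)(3 8 7))^2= (1 9)(2 4)(3 7 8)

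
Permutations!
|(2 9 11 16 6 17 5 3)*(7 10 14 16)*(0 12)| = 22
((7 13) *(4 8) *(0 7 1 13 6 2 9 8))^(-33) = (0 6 9 4 7 2 8)(1 13)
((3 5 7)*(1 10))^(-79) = ((1 10)(3 5 7))^(-79) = (1 10)(3 7 5)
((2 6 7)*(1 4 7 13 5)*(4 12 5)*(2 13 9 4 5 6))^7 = (1 5 13 7 4 9 6 12) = ((1 12 6 9 4 7 13 5))^7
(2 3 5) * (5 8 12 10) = (2 3 8 12 10 5) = [0, 1, 3, 8, 4, 2, 6, 7, 12, 9, 5, 11, 10]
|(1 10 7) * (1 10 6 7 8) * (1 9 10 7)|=6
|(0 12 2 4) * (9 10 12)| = 6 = |(0 9 10 12 2 4)|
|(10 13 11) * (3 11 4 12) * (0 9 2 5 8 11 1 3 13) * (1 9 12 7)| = 13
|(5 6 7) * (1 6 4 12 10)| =7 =|(1 6 7 5 4 12 10)|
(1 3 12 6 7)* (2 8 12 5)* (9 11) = [0, 3, 8, 5, 4, 2, 7, 1, 12, 11, 10, 9, 6] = (1 3 5 2 8 12 6 7)(9 11)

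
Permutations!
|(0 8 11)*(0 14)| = 4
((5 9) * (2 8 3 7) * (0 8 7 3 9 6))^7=(0 9 6 8 5)(2 7)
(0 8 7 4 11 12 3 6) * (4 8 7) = [7, 1, 2, 6, 11, 5, 0, 8, 4, 9, 10, 12, 3] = (0 7 8 4 11 12 3 6)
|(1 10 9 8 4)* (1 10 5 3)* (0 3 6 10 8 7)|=8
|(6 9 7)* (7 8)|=|(6 9 8 7)|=4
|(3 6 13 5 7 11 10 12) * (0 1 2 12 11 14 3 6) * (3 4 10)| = 13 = |(0 1 2 12 6 13 5 7 14 4 10 11 3)|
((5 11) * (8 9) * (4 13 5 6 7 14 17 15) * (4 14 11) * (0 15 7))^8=((0 15 14 17 7 11 6)(4 13 5)(8 9))^8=(0 15 14 17 7 11 6)(4 5 13)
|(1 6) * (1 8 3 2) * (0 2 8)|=4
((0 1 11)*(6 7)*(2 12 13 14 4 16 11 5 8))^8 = (0 4 12 5 11 14 2 1 16 13 8)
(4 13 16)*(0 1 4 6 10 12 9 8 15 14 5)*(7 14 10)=(0 1 4 13 16 6 7 14 5)(8 15 10 12 9)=[1, 4, 2, 3, 13, 0, 7, 14, 15, 8, 12, 11, 9, 16, 5, 10, 6]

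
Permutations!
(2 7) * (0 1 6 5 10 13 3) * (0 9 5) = (0 1 6)(2 7)(3 9 5 10 13) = [1, 6, 7, 9, 4, 10, 0, 2, 8, 5, 13, 11, 12, 3]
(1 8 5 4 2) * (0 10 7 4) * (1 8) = (0 10 7 4 2 8 5) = [10, 1, 8, 3, 2, 0, 6, 4, 5, 9, 7]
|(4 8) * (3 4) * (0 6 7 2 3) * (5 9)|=14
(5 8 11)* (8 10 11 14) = (5 10 11)(8 14) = [0, 1, 2, 3, 4, 10, 6, 7, 14, 9, 11, 5, 12, 13, 8]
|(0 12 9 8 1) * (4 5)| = |(0 12 9 8 1)(4 5)| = 10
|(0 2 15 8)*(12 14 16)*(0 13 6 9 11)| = 24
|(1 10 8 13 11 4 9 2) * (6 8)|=9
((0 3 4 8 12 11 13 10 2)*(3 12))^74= ((0 12 11 13 10 2)(3 4 8))^74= (0 11 10)(2 12 13)(3 8 4)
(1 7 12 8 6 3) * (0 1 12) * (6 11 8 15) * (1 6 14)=[6, 7, 2, 12, 4, 5, 3, 0, 11, 9, 10, 8, 15, 13, 1, 14]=(0 6 3 12 15 14 1 7)(8 11)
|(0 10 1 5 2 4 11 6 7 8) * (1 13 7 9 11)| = |(0 10 13 7 8)(1 5 2 4)(6 9 11)| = 60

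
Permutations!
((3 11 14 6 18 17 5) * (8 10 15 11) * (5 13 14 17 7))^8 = ((3 8 10 15 11 17 13 14 6 18 7 5))^8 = (3 6 11)(5 14 15)(7 13 10)(8 18 17)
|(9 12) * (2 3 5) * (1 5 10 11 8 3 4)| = 4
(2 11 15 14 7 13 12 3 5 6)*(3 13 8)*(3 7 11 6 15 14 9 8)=(2 6)(3 5 15 9 8 7)(11 14)(12 13)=[0, 1, 6, 5, 4, 15, 2, 3, 7, 8, 10, 14, 13, 12, 11, 9]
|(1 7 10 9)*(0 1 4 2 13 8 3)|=|(0 1 7 10 9 4 2 13 8 3)|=10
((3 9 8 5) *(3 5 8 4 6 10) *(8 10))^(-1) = ((3 9 4 6 8 10))^(-1) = (3 10 8 6 4 9)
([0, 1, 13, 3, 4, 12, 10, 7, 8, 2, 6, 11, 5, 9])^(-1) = (2 9 13)(5 12)(6 10)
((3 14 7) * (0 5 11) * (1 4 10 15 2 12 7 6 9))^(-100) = (0 11 5)(1 9 6 14 3 7 12 2 15 10 4)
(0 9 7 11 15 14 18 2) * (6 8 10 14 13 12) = (0 9 7 11 15 13 12 6 8 10 14 18 2) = [9, 1, 0, 3, 4, 5, 8, 11, 10, 7, 14, 15, 6, 12, 18, 13, 16, 17, 2]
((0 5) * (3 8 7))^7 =(0 5)(3 8 7)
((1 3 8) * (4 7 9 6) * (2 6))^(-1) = ((1 3 8)(2 6 4 7 9))^(-1) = (1 8 3)(2 9 7 4 6)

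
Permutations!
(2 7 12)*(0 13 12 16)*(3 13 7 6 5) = (0 7 16)(2 6 5 3 13 12) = [7, 1, 6, 13, 4, 3, 5, 16, 8, 9, 10, 11, 2, 12, 14, 15, 0]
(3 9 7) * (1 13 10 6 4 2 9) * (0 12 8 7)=(0 12 8 7 3 1 13 10 6 4 2 9)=[12, 13, 9, 1, 2, 5, 4, 3, 7, 0, 6, 11, 8, 10]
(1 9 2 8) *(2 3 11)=(1 9 3 11 2 8)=[0, 9, 8, 11, 4, 5, 6, 7, 1, 3, 10, 2]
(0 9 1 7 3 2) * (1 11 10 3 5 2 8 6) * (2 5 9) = (0 2)(1 7 9 11 10 3 8 6) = [2, 7, 0, 8, 4, 5, 1, 9, 6, 11, 3, 10]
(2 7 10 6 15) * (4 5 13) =(2 7 10 6 15)(4 5 13) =[0, 1, 7, 3, 5, 13, 15, 10, 8, 9, 6, 11, 12, 4, 14, 2]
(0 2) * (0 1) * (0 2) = (1 2) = [0, 2, 1]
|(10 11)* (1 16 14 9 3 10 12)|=|(1 16 14 9 3 10 11 12)|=8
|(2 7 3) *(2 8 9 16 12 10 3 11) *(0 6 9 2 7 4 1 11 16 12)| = |(0 6 9 12 10 3 8 2 4 1 11 7 16)| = 13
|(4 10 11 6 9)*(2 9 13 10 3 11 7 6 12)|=12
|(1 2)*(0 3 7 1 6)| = |(0 3 7 1 2 6)| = 6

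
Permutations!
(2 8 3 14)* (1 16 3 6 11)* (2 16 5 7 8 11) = (1 5 7 8 6 2 11)(3 14 16) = [0, 5, 11, 14, 4, 7, 2, 8, 6, 9, 10, 1, 12, 13, 16, 15, 3]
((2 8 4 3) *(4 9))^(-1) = ((2 8 9 4 3))^(-1) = (2 3 4 9 8)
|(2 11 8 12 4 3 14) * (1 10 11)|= 9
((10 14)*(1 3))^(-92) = (14)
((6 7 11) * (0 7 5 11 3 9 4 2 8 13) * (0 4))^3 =(0 9 3 7)(2 4 13 8)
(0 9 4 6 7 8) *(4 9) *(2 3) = (9)(0 4 6 7 8)(2 3) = [4, 1, 3, 2, 6, 5, 7, 8, 0, 9]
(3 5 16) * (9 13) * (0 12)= (0 12)(3 5 16)(9 13)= [12, 1, 2, 5, 4, 16, 6, 7, 8, 13, 10, 11, 0, 9, 14, 15, 3]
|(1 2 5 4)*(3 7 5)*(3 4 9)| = |(1 2 4)(3 7 5 9)| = 12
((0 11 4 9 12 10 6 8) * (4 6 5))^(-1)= (0 8 6 11)(4 5 10 12 9)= ((0 11 6 8)(4 9 12 10 5))^(-1)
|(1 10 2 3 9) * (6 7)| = |(1 10 2 3 9)(6 7)| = 10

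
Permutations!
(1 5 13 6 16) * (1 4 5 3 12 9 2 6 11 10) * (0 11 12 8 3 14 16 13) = (0 11 10 1 14 16 4 5)(2 6 13 12 9)(3 8) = [11, 14, 6, 8, 5, 0, 13, 7, 3, 2, 1, 10, 9, 12, 16, 15, 4]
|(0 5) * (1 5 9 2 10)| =6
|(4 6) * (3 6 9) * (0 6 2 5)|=7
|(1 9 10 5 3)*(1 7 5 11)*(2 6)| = |(1 9 10 11)(2 6)(3 7 5)| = 12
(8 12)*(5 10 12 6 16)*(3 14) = (3 14)(5 10 12 8 6 16) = [0, 1, 2, 14, 4, 10, 16, 7, 6, 9, 12, 11, 8, 13, 3, 15, 5]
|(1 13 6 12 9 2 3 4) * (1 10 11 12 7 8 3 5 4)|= 42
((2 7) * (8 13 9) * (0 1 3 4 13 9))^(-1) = ((0 1 3 4 13)(2 7)(8 9))^(-1) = (0 13 4 3 1)(2 7)(8 9)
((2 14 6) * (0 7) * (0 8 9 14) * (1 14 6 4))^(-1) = (0 2 6 9 8 7)(1 4 14) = ((0 7 8 9 6 2)(1 14 4))^(-1)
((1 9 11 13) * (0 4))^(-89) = (0 4)(1 13 11 9)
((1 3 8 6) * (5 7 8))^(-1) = ((1 3 5 7 8 6))^(-1) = (1 6 8 7 5 3)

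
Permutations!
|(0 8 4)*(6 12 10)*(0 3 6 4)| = 10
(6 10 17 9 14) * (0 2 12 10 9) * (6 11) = [2, 1, 12, 3, 4, 5, 9, 7, 8, 14, 17, 6, 10, 13, 11, 15, 16, 0] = (0 2 12 10 17)(6 9 14 11)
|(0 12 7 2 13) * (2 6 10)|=7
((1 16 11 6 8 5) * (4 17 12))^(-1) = (1 5 8 6 11 16)(4 12 17)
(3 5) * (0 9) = [9, 1, 2, 5, 4, 3, 6, 7, 8, 0] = (0 9)(3 5)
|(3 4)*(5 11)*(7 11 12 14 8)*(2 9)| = |(2 9)(3 4)(5 12 14 8 7 11)| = 6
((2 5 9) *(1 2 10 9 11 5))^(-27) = ((1 2)(5 11)(9 10))^(-27) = (1 2)(5 11)(9 10)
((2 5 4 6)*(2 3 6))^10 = (6)(2 5 4)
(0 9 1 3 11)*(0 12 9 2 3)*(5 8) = (0 2 3 11 12 9 1)(5 8) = [2, 0, 3, 11, 4, 8, 6, 7, 5, 1, 10, 12, 9]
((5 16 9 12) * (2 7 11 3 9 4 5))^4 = ((2 7 11 3 9 12)(4 5 16))^4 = (2 9 11)(3 7 12)(4 5 16)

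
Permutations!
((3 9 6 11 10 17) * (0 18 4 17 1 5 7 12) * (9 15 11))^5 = ((0 18 4 17 3 15 11 10 1 5 7 12)(6 9))^5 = (0 15 7 17 1 18 11 12 3 5 4 10)(6 9)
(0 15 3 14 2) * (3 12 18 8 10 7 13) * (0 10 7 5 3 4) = (0 15 12 18 8 7 13 4)(2 10 5 3 14) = [15, 1, 10, 14, 0, 3, 6, 13, 7, 9, 5, 11, 18, 4, 2, 12, 16, 17, 8]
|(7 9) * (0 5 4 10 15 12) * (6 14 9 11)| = |(0 5 4 10 15 12)(6 14 9 7 11)| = 30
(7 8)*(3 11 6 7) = [0, 1, 2, 11, 4, 5, 7, 8, 3, 9, 10, 6] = (3 11 6 7 8)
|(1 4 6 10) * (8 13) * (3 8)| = 12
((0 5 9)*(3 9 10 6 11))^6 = ((0 5 10 6 11 3 9))^6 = (0 9 3 11 6 10 5)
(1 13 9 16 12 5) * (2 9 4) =[0, 13, 9, 3, 2, 1, 6, 7, 8, 16, 10, 11, 5, 4, 14, 15, 12] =(1 13 4 2 9 16 12 5)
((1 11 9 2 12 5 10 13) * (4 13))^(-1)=(1 13 4 10 5 12 2 9 11)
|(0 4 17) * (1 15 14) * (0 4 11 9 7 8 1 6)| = 18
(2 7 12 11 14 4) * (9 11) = (2 7 12 9 11 14 4) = [0, 1, 7, 3, 2, 5, 6, 12, 8, 11, 10, 14, 9, 13, 4]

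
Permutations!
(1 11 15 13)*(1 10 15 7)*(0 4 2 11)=(0 4 2 11 7 1)(10 15 13)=[4, 0, 11, 3, 2, 5, 6, 1, 8, 9, 15, 7, 12, 10, 14, 13]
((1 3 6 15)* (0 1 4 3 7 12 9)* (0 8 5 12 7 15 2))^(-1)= (0 2 6 3 4 15 1)(5 8 9 12)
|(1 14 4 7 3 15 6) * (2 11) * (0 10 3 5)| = |(0 10 3 15 6 1 14 4 7 5)(2 11)| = 10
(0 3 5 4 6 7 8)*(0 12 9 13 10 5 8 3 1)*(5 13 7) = (0 1)(3 8 12 9 7)(4 6 5)(10 13) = [1, 0, 2, 8, 6, 4, 5, 3, 12, 7, 13, 11, 9, 10]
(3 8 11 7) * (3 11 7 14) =(3 8 7 11 14) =[0, 1, 2, 8, 4, 5, 6, 11, 7, 9, 10, 14, 12, 13, 3]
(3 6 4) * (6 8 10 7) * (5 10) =(3 8 5 10 7 6 4) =[0, 1, 2, 8, 3, 10, 4, 6, 5, 9, 7]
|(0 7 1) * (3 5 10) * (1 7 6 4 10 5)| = |(0 6 4 10 3 1)| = 6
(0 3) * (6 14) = (0 3)(6 14) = [3, 1, 2, 0, 4, 5, 14, 7, 8, 9, 10, 11, 12, 13, 6]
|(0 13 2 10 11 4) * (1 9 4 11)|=|(0 13 2 10 1 9 4)|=7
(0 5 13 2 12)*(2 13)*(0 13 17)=(0 5 2 12 13 17)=[5, 1, 12, 3, 4, 2, 6, 7, 8, 9, 10, 11, 13, 17, 14, 15, 16, 0]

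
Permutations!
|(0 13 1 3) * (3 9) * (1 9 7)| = 4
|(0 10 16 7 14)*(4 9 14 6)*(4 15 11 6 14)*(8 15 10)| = 18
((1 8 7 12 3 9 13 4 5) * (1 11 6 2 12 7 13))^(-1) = (1 9 3 12 2 6 11 5 4 13 8)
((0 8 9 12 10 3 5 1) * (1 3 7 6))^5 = ((0 8 9 12 10 7 6 1)(3 5))^5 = (0 7 9 1 10 8 6 12)(3 5)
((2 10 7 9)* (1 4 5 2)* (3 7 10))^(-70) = (10)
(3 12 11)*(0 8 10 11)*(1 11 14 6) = [8, 11, 2, 12, 4, 5, 1, 7, 10, 9, 14, 3, 0, 13, 6] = (0 8 10 14 6 1 11 3 12)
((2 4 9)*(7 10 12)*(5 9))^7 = (2 9 5 4)(7 10 12)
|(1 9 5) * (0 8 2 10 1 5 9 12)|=6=|(0 8 2 10 1 12)|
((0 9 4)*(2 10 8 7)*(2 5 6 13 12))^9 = ((0 9 4)(2 10 8 7 5 6 13 12))^9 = (2 10 8 7 5 6 13 12)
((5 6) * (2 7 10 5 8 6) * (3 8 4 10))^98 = (2 3 6 10)(4 5 7 8)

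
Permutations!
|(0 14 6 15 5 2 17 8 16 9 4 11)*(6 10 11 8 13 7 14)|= 44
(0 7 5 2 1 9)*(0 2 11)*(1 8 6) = (0 7 5 11)(1 9 2 8 6) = [7, 9, 8, 3, 4, 11, 1, 5, 6, 2, 10, 0]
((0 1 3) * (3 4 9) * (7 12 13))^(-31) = (0 3 9 4 1)(7 13 12)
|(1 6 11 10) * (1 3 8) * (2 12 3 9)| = |(1 6 11 10 9 2 12 3 8)| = 9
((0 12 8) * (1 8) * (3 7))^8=(12)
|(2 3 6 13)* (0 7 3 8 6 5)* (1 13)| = 20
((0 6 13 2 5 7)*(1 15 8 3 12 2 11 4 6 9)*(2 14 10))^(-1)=(0 7 5 2 10 14 12 3 8 15 1 9)(4 11 13 6)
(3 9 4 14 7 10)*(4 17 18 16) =[0, 1, 2, 9, 14, 5, 6, 10, 8, 17, 3, 11, 12, 13, 7, 15, 4, 18, 16] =(3 9 17 18 16 4 14 7 10)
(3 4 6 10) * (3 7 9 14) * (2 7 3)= [0, 1, 7, 4, 6, 5, 10, 9, 8, 14, 3, 11, 12, 13, 2]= (2 7 9 14)(3 4 6 10)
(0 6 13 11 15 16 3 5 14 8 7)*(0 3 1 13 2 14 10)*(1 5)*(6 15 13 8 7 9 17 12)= [15, 8, 14, 1, 4, 10, 2, 3, 9, 17, 0, 13, 6, 11, 7, 16, 5, 12]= (0 15 16 5 10)(1 8 9 17 12 6 2 14 7 3)(11 13)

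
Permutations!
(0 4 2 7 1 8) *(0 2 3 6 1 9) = (0 4 3 6 1 8 2 7 9) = [4, 8, 7, 6, 3, 5, 1, 9, 2, 0]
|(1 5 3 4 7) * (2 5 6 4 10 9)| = 20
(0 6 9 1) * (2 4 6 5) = (0 5 2 4 6 9 1) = [5, 0, 4, 3, 6, 2, 9, 7, 8, 1]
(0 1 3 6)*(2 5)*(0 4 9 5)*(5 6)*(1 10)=(0 10 1 3 5 2)(4 9 6)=[10, 3, 0, 5, 9, 2, 4, 7, 8, 6, 1]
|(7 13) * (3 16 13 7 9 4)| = |(3 16 13 9 4)| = 5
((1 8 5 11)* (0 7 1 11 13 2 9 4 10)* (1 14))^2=((0 7 14 1 8 5 13 2 9 4 10))^2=(0 14 8 13 9 10 7 1 5 2 4)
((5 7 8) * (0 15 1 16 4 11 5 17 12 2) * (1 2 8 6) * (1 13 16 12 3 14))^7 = ((0 15 2)(1 12 8 17 3 14)(4 11 5 7 6 13 16))^7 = (0 15 2)(1 12 8 17 3 14)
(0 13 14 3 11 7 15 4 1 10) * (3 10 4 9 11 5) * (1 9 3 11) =[13, 4, 2, 5, 9, 11, 6, 15, 8, 1, 0, 7, 12, 14, 10, 3] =(0 13 14 10)(1 4 9)(3 5 11 7 15)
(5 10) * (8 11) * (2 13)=(2 13)(5 10)(8 11)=[0, 1, 13, 3, 4, 10, 6, 7, 11, 9, 5, 8, 12, 2]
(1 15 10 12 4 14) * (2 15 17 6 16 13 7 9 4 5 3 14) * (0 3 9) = (0 3 14 1 17 6 16 13 7)(2 15 10 12 5 9 4) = [3, 17, 15, 14, 2, 9, 16, 0, 8, 4, 12, 11, 5, 7, 1, 10, 13, 6]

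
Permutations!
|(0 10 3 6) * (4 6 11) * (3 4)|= 4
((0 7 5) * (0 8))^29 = (0 7 5 8)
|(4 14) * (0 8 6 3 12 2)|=|(0 8 6 3 12 2)(4 14)|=6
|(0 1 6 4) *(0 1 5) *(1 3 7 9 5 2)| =9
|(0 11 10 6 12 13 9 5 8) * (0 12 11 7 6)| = |(0 7 6 11 10)(5 8 12 13 9)| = 5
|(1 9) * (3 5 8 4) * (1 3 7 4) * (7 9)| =7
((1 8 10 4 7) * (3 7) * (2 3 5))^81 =(1 8 10 4 5 2 3 7)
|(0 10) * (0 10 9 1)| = |(10)(0 9 1)| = 3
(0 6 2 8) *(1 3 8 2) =(0 6 1 3 8) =[6, 3, 2, 8, 4, 5, 1, 7, 0]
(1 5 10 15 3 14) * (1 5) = (3 14 5 10 15) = [0, 1, 2, 14, 4, 10, 6, 7, 8, 9, 15, 11, 12, 13, 5, 3]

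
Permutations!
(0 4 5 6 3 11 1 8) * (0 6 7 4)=[0, 8, 2, 11, 5, 7, 3, 4, 6, 9, 10, 1]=(1 8 6 3 11)(4 5 7)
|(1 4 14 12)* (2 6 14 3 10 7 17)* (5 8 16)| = |(1 4 3 10 7 17 2 6 14 12)(5 8 16)| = 30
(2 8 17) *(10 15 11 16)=(2 8 17)(10 15 11 16)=[0, 1, 8, 3, 4, 5, 6, 7, 17, 9, 15, 16, 12, 13, 14, 11, 10, 2]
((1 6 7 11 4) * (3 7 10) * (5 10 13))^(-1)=((1 6 13 5 10 3 7 11 4))^(-1)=(1 4 11 7 3 10 5 13 6)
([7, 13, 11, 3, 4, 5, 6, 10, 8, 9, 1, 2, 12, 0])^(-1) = [13, 10, 11, 3, 4, 5, 6, 0, 8, 9, 7, 2, 12, 1]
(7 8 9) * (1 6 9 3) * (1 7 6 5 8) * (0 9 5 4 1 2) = [9, 4, 0, 7, 1, 8, 5, 2, 3, 6] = (0 9 6 5 8 3 7 2)(1 4)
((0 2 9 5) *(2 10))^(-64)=(0 10 2 9 5)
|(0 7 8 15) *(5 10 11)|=12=|(0 7 8 15)(5 10 11)|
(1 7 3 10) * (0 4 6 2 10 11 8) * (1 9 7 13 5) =[4, 13, 10, 11, 6, 1, 2, 3, 0, 7, 9, 8, 12, 5] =(0 4 6 2 10 9 7 3 11 8)(1 13 5)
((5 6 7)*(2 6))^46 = ((2 6 7 5))^46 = (2 7)(5 6)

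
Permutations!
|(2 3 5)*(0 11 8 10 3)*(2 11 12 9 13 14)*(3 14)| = 11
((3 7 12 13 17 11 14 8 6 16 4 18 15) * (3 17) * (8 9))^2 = ((3 7 12 13)(4 18 15 17 11 14 9 8 6 16))^2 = (3 12)(4 15 11 9 6)(7 13)(8 16 18 17 14)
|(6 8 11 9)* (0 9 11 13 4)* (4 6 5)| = 12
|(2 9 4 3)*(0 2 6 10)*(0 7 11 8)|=|(0 2 9 4 3 6 10 7 11 8)|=10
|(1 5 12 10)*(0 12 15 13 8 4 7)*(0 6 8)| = 28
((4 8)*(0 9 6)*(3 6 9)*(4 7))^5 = (9)(0 6 3)(4 7 8)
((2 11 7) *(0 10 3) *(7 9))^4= ((0 10 3)(2 11 9 7))^4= (11)(0 10 3)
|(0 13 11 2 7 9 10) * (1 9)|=|(0 13 11 2 7 1 9 10)|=8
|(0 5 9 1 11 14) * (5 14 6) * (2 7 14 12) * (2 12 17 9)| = |(0 17 9 1 11 6 5 2 7 14)| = 10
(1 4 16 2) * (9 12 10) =(1 4 16 2)(9 12 10) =[0, 4, 1, 3, 16, 5, 6, 7, 8, 12, 9, 11, 10, 13, 14, 15, 2]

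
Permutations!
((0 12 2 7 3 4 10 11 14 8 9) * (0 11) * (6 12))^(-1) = ((0 6 12 2 7 3 4 10)(8 9 11 14))^(-1) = (0 10 4 3 7 2 12 6)(8 14 11 9)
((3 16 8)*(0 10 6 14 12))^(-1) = ((0 10 6 14 12)(3 16 8))^(-1) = (0 12 14 6 10)(3 8 16)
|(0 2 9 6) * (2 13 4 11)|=|(0 13 4 11 2 9 6)|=7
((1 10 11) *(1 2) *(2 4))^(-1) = (1 2 4 11 10)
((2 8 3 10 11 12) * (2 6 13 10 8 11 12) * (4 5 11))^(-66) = (2 5)(4 11)(6 10)(12 13)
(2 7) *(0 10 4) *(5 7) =(0 10 4)(2 5 7) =[10, 1, 5, 3, 0, 7, 6, 2, 8, 9, 4]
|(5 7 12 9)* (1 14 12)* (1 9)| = 3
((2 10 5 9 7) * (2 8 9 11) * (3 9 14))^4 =((2 10 5 11)(3 9 7 8 14))^4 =(3 14 8 7 9)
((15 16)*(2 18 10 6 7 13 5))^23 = ((2 18 10 6 7 13 5)(15 16))^23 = (2 10 7 5 18 6 13)(15 16)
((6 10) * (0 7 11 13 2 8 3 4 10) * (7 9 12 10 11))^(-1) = (0 6 10 12 9)(2 13 11 4 3 8)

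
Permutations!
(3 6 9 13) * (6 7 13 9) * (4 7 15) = (3 15 4 7 13) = [0, 1, 2, 15, 7, 5, 6, 13, 8, 9, 10, 11, 12, 3, 14, 4]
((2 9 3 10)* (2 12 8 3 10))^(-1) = (2 3 8 12 10 9)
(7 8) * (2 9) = (2 9)(7 8) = [0, 1, 9, 3, 4, 5, 6, 8, 7, 2]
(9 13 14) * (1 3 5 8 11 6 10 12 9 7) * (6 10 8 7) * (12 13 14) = (1 3 5 7)(6 8 11 10 13 12 9 14) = [0, 3, 2, 5, 4, 7, 8, 1, 11, 14, 13, 10, 9, 12, 6]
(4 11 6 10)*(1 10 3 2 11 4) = (1 10)(2 11 6 3) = [0, 10, 11, 2, 4, 5, 3, 7, 8, 9, 1, 6]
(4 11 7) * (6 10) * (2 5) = (2 5)(4 11 7)(6 10) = [0, 1, 5, 3, 11, 2, 10, 4, 8, 9, 6, 7]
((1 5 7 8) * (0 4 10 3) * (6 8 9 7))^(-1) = ((0 4 10 3)(1 5 6 8)(7 9))^(-1) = (0 3 10 4)(1 8 6 5)(7 9)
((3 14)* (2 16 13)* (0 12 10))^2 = (0 10 12)(2 13 16)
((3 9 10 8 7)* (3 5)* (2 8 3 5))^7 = ((2 8 7)(3 9 10))^7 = (2 8 7)(3 9 10)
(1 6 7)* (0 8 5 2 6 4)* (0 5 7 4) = (0 8 7 1)(2 6 4 5) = [8, 0, 6, 3, 5, 2, 4, 1, 7]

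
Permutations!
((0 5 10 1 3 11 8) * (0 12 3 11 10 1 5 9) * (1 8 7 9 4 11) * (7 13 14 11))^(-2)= (0 7)(3 8 10 12 5)(4 9)(11 13 14)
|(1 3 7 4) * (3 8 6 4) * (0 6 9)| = |(0 6 4 1 8 9)(3 7)| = 6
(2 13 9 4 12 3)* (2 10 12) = (2 13 9 4)(3 10 12) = [0, 1, 13, 10, 2, 5, 6, 7, 8, 4, 12, 11, 3, 9]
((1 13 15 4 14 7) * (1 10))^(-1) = (1 10 7 14 4 15 13)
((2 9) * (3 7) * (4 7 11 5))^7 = ((2 9)(3 11 5 4 7))^7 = (2 9)(3 5 7 11 4)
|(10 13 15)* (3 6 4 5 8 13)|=|(3 6 4 5 8 13 15 10)|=8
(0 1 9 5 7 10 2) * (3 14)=(0 1 9 5 7 10 2)(3 14)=[1, 9, 0, 14, 4, 7, 6, 10, 8, 5, 2, 11, 12, 13, 3]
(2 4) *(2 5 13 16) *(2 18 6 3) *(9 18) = (2 4 5 13 16 9 18 6 3) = [0, 1, 4, 2, 5, 13, 3, 7, 8, 18, 10, 11, 12, 16, 14, 15, 9, 17, 6]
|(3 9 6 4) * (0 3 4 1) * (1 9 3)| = |(0 1)(6 9)| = 2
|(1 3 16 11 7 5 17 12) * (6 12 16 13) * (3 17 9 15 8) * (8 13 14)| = |(1 17 16 11 7 5 9 15 13 6 12)(3 14 8)| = 33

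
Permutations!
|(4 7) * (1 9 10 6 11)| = |(1 9 10 6 11)(4 7)| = 10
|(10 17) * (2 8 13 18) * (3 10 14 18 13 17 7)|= 15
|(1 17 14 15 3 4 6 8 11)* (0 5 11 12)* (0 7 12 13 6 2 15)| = |(0 5 11 1 17 14)(2 15 3 4)(6 8 13)(7 12)| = 12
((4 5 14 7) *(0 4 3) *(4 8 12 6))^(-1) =(0 3 7 14 5 4 6 12 8)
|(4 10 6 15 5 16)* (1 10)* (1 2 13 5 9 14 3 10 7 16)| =|(1 7 16 4 2 13 5)(3 10 6 15 9 14)| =42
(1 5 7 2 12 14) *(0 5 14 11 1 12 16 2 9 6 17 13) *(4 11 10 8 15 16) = (0 5 7 9 6 17 13)(1 14 12 10 8 15 16 2 4 11) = [5, 14, 4, 3, 11, 7, 17, 9, 15, 6, 8, 1, 10, 0, 12, 16, 2, 13]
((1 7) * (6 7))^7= (1 6 7)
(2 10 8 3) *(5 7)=[0, 1, 10, 2, 4, 7, 6, 5, 3, 9, 8]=(2 10 8 3)(5 7)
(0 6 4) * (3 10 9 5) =(0 6 4)(3 10 9 5) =[6, 1, 2, 10, 0, 3, 4, 7, 8, 5, 9]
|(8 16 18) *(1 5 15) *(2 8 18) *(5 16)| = 6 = |(18)(1 16 2 8 5 15)|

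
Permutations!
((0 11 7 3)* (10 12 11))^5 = (0 3 7 11 12 10)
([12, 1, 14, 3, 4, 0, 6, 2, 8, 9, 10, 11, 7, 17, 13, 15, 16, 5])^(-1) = [5, 1, 7, 3, 4, 17, 6, 12, 8, 9, 10, 11, 0, 14, 2, 15, 16, 13]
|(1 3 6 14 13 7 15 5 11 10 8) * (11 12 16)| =13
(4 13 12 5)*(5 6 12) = [0, 1, 2, 3, 13, 4, 12, 7, 8, 9, 10, 11, 6, 5] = (4 13 5)(6 12)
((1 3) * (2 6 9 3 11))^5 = (1 3 9 6 2 11)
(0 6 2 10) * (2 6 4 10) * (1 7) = [4, 7, 2, 3, 10, 5, 6, 1, 8, 9, 0] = (0 4 10)(1 7)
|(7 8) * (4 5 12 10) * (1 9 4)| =6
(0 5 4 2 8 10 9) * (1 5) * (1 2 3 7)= (0 2 8 10 9)(1 5 4 3 7)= [2, 5, 8, 7, 3, 4, 6, 1, 10, 0, 9]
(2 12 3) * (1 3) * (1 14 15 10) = [0, 3, 12, 2, 4, 5, 6, 7, 8, 9, 1, 11, 14, 13, 15, 10] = (1 3 2 12 14 15 10)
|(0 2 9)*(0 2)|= 2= |(2 9)|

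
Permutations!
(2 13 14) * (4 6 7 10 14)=[0, 1, 13, 3, 6, 5, 7, 10, 8, 9, 14, 11, 12, 4, 2]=(2 13 4 6 7 10 14)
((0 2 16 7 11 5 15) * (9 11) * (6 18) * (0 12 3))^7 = ((0 2 16 7 9 11 5 15 12 3)(6 18))^7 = (0 15 9 2 12 11 16 3 5 7)(6 18)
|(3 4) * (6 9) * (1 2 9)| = |(1 2 9 6)(3 4)| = 4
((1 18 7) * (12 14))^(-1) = ((1 18 7)(12 14))^(-1) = (1 7 18)(12 14)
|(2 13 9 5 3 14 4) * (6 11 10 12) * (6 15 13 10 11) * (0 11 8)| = 30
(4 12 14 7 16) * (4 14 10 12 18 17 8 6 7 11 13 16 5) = (4 18 17 8 6 7 5)(10 12)(11 13 16 14) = [0, 1, 2, 3, 18, 4, 7, 5, 6, 9, 12, 13, 10, 16, 11, 15, 14, 8, 17]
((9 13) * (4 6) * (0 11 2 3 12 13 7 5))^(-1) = ((0 11 2 3 12 13 9 7 5)(4 6))^(-1) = (0 5 7 9 13 12 3 2 11)(4 6)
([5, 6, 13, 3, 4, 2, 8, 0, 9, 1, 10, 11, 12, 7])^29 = [7, 6, 5, 3, 4, 0, 8, 13, 9, 1, 10, 11, 12, 2]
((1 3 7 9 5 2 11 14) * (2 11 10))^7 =(14)(2 10)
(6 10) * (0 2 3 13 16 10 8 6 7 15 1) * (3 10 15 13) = [2, 0, 10, 3, 4, 5, 8, 13, 6, 9, 7, 11, 12, 16, 14, 1, 15] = (0 2 10 7 13 16 15 1)(6 8)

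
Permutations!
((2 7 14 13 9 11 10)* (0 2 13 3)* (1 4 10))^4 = ((0 2 7 14 3)(1 4 10 13 9 11))^4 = (0 3 14 7 2)(1 9 10)(4 11 13)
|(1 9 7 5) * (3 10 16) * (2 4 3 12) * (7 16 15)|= 11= |(1 9 16 12 2 4 3 10 15 7 5)|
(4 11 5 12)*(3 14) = (3 14)(4 11 5 12) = [0, 1, 2, 14, 11, 12, 6, 7, 8, 9, 10, 5, 4, 13, 3]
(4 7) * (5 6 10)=(4 7)(5 6 10)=[0, 1, 2, 3, 7, 6, 10, 4, 8, 9, 5]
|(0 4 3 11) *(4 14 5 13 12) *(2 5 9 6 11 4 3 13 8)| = |(0 14 9 6 11)(2 5 8)(3 4 13 12)| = 60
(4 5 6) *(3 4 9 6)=(3 4 5)(6 9)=[0, 1, 2, 4, 5, 3, 9, 7, 8, 6]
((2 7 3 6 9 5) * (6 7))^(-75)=((2 6 9 5)(3 7))^(-75)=(2 6 9 5)(3 7)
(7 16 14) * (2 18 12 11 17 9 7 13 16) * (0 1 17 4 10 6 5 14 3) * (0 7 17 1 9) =(0 9 17)(2 18 12 11 4 10 6 5 14 13 16 3 7) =[9, 1, 18, 7, 10, 14, 5, 2, 8, 17, 6, 4, 11, 16, 13, 15, 3, 0, 12]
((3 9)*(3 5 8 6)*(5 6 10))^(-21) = (10)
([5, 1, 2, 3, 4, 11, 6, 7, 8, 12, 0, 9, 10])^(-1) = [10, 1, 2, 3, 4, 0, 6, 7, 8, 11, 12, 5, 9]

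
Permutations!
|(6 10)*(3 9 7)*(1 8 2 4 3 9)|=|(1 8 2 4 3)(6 10)(7 9)|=10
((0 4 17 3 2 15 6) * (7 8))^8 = (0 4 17 3 2 15 6)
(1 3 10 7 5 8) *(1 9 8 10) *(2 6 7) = (1 3)(2 6 7 5 10)(8 9) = [0, 3, 6, 1, 4, 10, 7, 5, 9, 8, 2]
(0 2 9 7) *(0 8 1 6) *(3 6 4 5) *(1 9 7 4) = (0 2 7 8 9 4 5 3 6) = [2, 1, 7, 6, 5, 3, 0, 8, 9, 4]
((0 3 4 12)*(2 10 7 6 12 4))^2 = ((0 3 2 10 7 6 12))^2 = (0 2 7 12 3 10 6)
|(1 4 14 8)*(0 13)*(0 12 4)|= |(0 13 12 4 14 8 1)|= 7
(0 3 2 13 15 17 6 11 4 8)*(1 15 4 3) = (0 1 15 17 6 11 3 2 13 4 8) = [1, 15, 13, 2, 8, 5, 11, 7, 0, 9, 10, 3, 12, 4, 14, 17, 16, 6]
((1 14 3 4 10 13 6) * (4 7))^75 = (1 7 13 14 4 6 3 10)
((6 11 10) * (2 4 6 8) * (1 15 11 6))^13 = ((1 15 11 10 8 2 4))^13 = (1 4 2 8 10 11 15)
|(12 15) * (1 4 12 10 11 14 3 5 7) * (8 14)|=|(1 4 12 15 10 11 8 14 3 5 7)|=11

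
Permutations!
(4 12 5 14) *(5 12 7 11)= [0, 1, 2, 3, 7, 14, 6, 11, 8, 9, 10, 5, 12, 13, 4]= (4 7 11 5 14)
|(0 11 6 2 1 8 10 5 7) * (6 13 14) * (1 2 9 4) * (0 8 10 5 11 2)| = 24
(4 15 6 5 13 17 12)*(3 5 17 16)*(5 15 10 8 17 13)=(3 15 6 13 16)(4 10 8 17 12)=[0, 1, 2, 15, 10, 5, 13, 7, 17, 9, 8, 11, 4, 16, 14, 6, 3, 12]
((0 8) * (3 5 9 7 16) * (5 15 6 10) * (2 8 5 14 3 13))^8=((0 5 9 7 16 13 2 8)(3 15 6 10 14))^8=(16)(3 10 15 14 6)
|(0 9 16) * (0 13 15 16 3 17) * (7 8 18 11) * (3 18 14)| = 9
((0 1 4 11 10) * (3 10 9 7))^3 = (0 11 3 1 9 10 4 7)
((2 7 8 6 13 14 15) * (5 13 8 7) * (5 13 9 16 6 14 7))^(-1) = ((2 13 7 5 9 16 6 8 14 15))^(-1) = (2 15 14 8 6 16 9 5 7 13)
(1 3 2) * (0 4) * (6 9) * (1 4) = (0 1 3 2 4)(6 9) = [1, 3, 4, 2, 0, 5, 9, 7, 8, 6]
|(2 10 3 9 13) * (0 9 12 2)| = |(0 9 13)(2 10 3 12)| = 12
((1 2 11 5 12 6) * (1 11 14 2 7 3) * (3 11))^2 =(14)(1 11 12 3 7 5 6)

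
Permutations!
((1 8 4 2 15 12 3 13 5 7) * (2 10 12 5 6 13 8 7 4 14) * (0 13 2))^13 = (0 13 6 2 15 5 4 10 12 3 8 14)(1 7)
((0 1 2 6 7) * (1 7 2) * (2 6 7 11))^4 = ((0 11 2 7))^4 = (11)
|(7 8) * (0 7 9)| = |(0 7 8 9)| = 4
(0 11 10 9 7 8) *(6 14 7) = [11, 1, 2, 3, 4, 5, 14, 8, 0, 6, 9, 10, 12, 13, 7] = (0 11 10 9 6 14 7 8)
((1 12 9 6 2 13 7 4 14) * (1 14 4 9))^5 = (14)(1 12) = ((14)(1 12)(2 13 7 9 6))^5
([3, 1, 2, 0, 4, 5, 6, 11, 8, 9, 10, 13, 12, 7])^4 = (7 11 13)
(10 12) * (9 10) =(9 10 12) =[0, 1, 2, 3, 4, 5, 6, 7, 8, 10, 12, 11, 9]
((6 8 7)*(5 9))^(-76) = ((5 9)(6 8 7))^(-76) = (9)(6 7 8)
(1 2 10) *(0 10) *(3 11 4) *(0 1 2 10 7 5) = [7, 10, 1, 11, 3, 0, 6, 5, 8, 9, 2, 4] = (0 7 5)(1 10 2)(3 11 4)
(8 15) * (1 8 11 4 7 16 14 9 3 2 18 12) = (1 8 15 11 4 7 16 14 9 3 2 18 12) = [0, 8, 18, 2, 7, 5, 6, 16, 15, 3, 10, 4, 1, 13, 9, 11, 14, 17, 12]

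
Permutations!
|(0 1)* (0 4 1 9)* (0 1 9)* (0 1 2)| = |(0 1 4 9 2)| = 5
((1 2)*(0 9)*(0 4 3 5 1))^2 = (0 4 5 2 9 3 1) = ((0 9 4 3 5 1 2))^2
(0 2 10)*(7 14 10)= (0 2 7 14 10)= [2, 1, 7, 3, 4, 5, 6, 14, 8, 9, 0, 11, 12, 13, 10]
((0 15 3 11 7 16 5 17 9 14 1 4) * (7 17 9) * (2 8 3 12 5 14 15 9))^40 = (0 7 2)(1 11 12)(3 15 14)(4 17 5)(8 9 16)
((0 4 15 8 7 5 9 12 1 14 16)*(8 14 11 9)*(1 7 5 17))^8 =(0 14 4 16 15)(1 9 7)(11 12 17) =((0 4 15 14 16)(1 11 9 12 7 17)(5 8))^8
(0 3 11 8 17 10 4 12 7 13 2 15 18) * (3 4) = (0 4 12 7 13 2 15 18)(3 11 8 17 10) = [4, 1, 15, 11, 12, 5, 6, 13, 17, 9, 3, 8, 7, 2, 14, 18, 16, 10, 0]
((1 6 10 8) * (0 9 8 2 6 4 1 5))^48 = (10) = ((0 9 8 5)(1 4)(2 6 10))^48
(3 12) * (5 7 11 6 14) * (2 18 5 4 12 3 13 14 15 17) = [0, 1, 18, 3, 12, 7, 15, 11, 8, 9, 10, 6, 13, 14, 4, 17, 16, 2, 5] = (2 18 5 7 11 6 15 17)(4 12 13 14)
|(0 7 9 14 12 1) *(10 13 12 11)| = 9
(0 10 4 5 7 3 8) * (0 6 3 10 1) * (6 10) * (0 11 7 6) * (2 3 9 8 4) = (0 1 11 7)(2 3 4 5 6 9 8 10) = [1, 11, 3, 4, 5, 6, 9, 0, 10, 8, 2, 7]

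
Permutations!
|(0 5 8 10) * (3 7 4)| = 12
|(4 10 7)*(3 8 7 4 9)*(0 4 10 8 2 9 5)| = |(10)(0 4 8 7 5)(2 9 3)| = 15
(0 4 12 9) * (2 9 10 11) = [4, 1, 9, 3, 12, 5, 6, 7, 8, 0, 11, 2, 10] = (0 4 12 10 11 2 9)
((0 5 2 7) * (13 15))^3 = (0 7 2 5)(13 15)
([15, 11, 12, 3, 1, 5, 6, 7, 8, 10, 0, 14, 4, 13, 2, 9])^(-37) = [10, 4, 14, 3, 12, 5, 6, 7, 8, 15, 9, 1, 2, 13, 11, 0]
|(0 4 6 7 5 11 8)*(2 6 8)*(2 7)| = 6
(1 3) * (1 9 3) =[0, 1, 2, 9, 4, 5, 6, 7, 8, 3] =(3 9)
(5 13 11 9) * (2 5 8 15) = (2 5 13 11 9 8 15) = [0, 1, 5, 3, 4, 13, 6, 7, 15, 8, 10, 9, 12, 11, 14, 2]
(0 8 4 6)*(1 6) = (0 8 4 1 6) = [8, 6, 2, 3, 1, 5, 0, 7, 4]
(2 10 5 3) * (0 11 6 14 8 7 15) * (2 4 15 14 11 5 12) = (0 5 3 4 15)(2 10 12)(6 11)(7 14 8) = [5, 1, 10, 4, 15, 3, 11, 14, 7, 9, 12, 6, 2, 13, 8, 0]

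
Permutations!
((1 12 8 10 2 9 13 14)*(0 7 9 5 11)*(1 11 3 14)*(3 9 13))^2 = ((0 7 13 1 12 8 10 2 5 9 3 14 11))^2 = (0 13 12 10 5 3 11 7 1 8 2 9 14)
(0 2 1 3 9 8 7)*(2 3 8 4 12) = (0 3 9 4 12 2 1 8 7) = [3, 8, 1, 9, 12, 5, 6, 0, 7, 4, 10, 11, 2]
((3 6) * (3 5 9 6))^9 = (9)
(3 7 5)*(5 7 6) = (7)(3 6 5) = [0, 1, 2, 6, 4, 3, 5, 7]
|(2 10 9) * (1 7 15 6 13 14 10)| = |(1 7 15 6 13 14 10 9 2)| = 9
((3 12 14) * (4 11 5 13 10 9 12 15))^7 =((3 15 4 11 5 13 10 9 12 14))^7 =(3 9 5 15 12 13 4 14 10 11)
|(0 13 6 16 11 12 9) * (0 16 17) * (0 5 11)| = |(0 13 6 17 5 11 12 9 16)| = 9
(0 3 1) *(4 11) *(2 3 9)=(0 9 2 3 1)(4 11)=[9, 0, 3, 1, 11, 5, 6, 7, 8, 2, 10, 4]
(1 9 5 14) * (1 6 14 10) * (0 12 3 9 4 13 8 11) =(0 12 3 9 5 10 1 4 13 8 11)(6 14) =[12, 4, 2, 9, 13, 10, 14, 7, 11, 5, 1, 0, 3, 8, 6]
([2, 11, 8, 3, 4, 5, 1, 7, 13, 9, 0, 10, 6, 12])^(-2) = (0 11 6 13 2 10 1 12 8)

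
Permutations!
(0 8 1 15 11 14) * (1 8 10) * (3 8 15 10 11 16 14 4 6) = (0 11 4 6 3 8 15 16 14)(1 10) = [11, 10, 2, 8, 6, 5, 3, 7, 15, 9, 1, 4, 12, 13, 0, 16, 14]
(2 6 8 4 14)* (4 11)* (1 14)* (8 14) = (1 8 11 4)(2 6 14) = [0, 8, 6, 3, 1, 5, 14, 7, 11, 9, 10, 4, 12, 13, 2]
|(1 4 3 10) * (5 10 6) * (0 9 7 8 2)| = 30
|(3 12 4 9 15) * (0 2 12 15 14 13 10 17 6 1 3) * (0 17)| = 40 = |(0 2 12 4 9 14 13 10)(1 3 15 17 6)|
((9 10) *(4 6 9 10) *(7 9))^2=(10)(4 7)(6 9)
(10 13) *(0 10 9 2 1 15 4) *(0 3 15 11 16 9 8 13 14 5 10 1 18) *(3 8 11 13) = (0 1 13 11 16 9 2 18)(3 15 4 8)(5 10 14) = [1, 13, 18, 15, 8, 10, 6, 7, 3, 2, 14, 16, 12, 11, 5, 4, 9, 17, 0]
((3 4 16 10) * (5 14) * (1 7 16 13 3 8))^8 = ((1 7 16 10 8)(3 4 13)(5 14))^8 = (1 10 7 8 16)(3 13 4)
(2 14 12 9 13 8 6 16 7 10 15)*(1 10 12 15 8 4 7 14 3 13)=(1 10 8 6 16 14 15 2 3 13 4 7 12 9)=[0, 10, 3, 13, 7, 5, 16, 12, 6, 1, 8, 11, 9, 4, 15, 2, 14]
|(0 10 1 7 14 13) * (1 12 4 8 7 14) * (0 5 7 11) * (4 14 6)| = |(0 10 12 14 13 5 7 1 6 4 8 11)| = 12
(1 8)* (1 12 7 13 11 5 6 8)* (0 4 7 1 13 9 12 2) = (0 4 7 9 12 1 13 11 5 6 8 2) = [4, 13, 0, 3, 7, 6, 8, 9, 2, 12, 10, 5, 1, 11]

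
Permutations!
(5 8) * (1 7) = (1 7)(5 8) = [0, 7, 2, 3, 4, 8, 6, 1, 5]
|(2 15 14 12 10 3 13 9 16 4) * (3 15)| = 12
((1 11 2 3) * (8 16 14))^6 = (16)(1 2)(3 11)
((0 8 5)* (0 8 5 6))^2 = ((0 5 8 6))^2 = (0 8)(5 6)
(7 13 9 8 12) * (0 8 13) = (0 8 12 7)(9 13) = [8, 1, 2, 3, 4, 5, 6, 0, 12, 13, 10, 11, 7, 9]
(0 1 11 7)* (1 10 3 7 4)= (0 10 3 7)(1 11 4)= [10, 11, 2, 7, 1, 5, 6, 0, 8, 9, 3, 4]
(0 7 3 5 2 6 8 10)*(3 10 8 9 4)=(0 7 10)(2 6 9 4 3 5)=[7, 1, 6, 5, 3, 2, 9, 10, 8, 4, 0]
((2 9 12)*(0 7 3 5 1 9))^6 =(0 12 1 3)(2 9 5 7)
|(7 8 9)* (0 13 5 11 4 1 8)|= |(0 13 5 11 4 1 8 9 7)|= 9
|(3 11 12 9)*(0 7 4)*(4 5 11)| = |(0 7 5 11 12 9 3 4)| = 8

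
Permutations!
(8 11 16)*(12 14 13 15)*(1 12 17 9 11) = (1 12 14 13 15 17 9 11 16 8) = [0, 12, 2, 3, 4, 5, 6, 7, 1, 11, 10, 16, 14, 15, 13, 17, 8, 9]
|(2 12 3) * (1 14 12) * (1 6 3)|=3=|(1 14 12)(2 6 3)|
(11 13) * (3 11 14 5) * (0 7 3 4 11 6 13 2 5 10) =(0 7 3 6 13 14 10)(2 5 4 11) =[7, 1, 5, 6, 11, 4, 13, 3, 8, 9, 0, 2, 12, 14, 10]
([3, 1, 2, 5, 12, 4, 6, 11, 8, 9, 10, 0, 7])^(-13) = [3, 1, 2, 5, 12, 4, 6, 11, 8, 9, 10, 0, 7]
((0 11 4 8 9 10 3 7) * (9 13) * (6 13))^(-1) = (0 7 3 10 9 13 6 8 4 11)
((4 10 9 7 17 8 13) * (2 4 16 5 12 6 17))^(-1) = (2 7 9 10 4)(5 16 13 8 17 6 12)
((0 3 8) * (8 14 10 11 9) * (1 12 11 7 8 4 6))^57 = ((0 3 14 10 7 8)(1 12 11 9 4 6))^57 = (0 10)(1 9)(3 7)(4 12)(6 11)(8 14)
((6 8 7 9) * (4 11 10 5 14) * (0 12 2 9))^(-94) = (0 6 12 8 2 7 9)(4 11 10 5 14)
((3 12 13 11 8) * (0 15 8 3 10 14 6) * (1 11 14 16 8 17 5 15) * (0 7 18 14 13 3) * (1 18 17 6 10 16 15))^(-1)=((0 18 14 10 15 6 7 17 5 1 11)(3 12)(8 16))^(-1)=(0 11 1 5 17 7 6 15 10 14 18)(3 12)(8 16)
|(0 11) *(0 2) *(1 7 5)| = 3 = |(0 11 2)(1 7 5)|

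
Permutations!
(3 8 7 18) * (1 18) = (1 18 3 8 7) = [0, 18, 2, 8, 4, 5, 6, 1, 7, 9, 10, 11, 12, 13, 14, 15, 16, 17, 3]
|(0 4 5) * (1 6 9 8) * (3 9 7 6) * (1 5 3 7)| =|(0 4 3 9 8 5)(1 7 6)| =6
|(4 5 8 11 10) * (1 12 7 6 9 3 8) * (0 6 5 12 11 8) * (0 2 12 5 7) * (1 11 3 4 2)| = 18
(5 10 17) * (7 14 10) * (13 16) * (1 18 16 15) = (1 18 16 13 15)(5 7 14 10 17) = [0, 18, 2, 3, 4, 7, 6, 14, 8, 9, 17, 11, 12, 15, 10, 1, 13, 5, 16]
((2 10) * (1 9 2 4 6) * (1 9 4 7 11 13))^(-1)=((1 4 6 9 2 10 7 11 13))^(-1)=(1 13 11 7 10 2 9 6 4)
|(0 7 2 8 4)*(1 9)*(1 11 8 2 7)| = 6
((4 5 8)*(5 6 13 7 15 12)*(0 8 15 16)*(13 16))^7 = ((0 8 4 6 16)(5 15 12)(7 13))^7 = (0 4 16 8 6)(5 15 12)(7 13)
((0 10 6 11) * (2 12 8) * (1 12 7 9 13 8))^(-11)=((0 10 6 11)(1 12)(2 7 9 13 8))^(-11)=(0 10 6 11)(1 12)(2 8 13 9 7)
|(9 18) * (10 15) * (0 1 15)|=4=|(0 1 15 10)(9 18)|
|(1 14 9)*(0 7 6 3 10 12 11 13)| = 24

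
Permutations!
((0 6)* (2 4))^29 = (0 6)(2 4)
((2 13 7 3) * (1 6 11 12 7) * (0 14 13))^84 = ((0 14 13 1 6 11 12 7 3 2))^84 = (0 6 3 13 12)(1 7 14 11 2)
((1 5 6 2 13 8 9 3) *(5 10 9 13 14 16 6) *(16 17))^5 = ((1 10 9 3)(2 14 17 16 6)(8 13))^5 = (17)(1 10 9 3)(8 13)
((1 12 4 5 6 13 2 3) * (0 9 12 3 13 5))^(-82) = ((0 9 12 4)(1 3)(2 13)(5 6))^(-82) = (13)(0 12)(4 9)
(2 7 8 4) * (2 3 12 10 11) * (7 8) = (2 8 4 3 12 10 11) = [0, 1, 8, 12, 3, 5, 6, 7, 4, 9, 11, 2, 10]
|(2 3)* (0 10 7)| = 6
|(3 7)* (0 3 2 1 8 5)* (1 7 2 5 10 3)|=|(0 1 8 10 3 2 7 5)|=8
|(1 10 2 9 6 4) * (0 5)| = |(0 5)(1 10 2 9 6 4)| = 6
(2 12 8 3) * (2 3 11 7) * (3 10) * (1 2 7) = [0, 2, 12, 10, 4, 5, 6, 7, 11, 9, 3, 1, 8] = (1 2 12 8 11)(3 10)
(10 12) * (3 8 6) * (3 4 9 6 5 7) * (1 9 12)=[0, 9, 2, 8, 12, 7, 4, 3, 5, 6, 1, 11, 10]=(1 9 6 4 12 10)(3 8 5 7)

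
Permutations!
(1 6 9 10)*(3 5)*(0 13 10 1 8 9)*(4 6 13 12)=[12, 13, 2, 5, 6, 3, 0, 7, 9, 1, 8, 11, 4, 10]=(0 12 4 6)(1 13 10 8 9)(3 5)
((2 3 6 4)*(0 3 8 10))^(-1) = (0 10 8 2 4 6 3)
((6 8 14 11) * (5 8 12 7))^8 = ((5 8 14 11 6 12 7))^8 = (5 8 14 11 6 12 7)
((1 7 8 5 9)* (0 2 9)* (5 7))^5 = ((0 2 9 1 5)(7 8))^5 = (9)(7 8)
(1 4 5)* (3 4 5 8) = [0, 5, 2, 4, 8, 1, 6, 7, 3] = (1 5)(3 4 8)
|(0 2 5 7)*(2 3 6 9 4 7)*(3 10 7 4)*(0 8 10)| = 6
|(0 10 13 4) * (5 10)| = 5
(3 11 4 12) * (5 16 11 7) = (3 7 5 16 11 4 12) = [0, 1, 2, 7, 12, 16, 6, 5, 8, 9, 10, 4, 3, 13, 14, 15, 11]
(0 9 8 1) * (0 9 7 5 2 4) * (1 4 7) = (0 1 9 8 4)(2 7 5) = [1, 9, 7, 3, 0, 2, 6, 5, 4, 8]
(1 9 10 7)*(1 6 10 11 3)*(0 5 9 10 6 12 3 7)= [5, 10, 2, 1, 4, 9, 6, 12, 8, 11, 0, 7, 3]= (0 5 9 11 7 12 3 1 10)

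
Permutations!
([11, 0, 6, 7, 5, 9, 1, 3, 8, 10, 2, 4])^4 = [9, 5, 11, 3, 2, 6, 4, 7, 8, 1, 0, 10]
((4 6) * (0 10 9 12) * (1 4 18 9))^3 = ((0 10 1 4 6 18 9 12))^3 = (0 4 9 10 6 12 1 18)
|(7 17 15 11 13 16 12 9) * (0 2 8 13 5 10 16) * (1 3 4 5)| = 12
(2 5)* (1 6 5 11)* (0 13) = (0 13)(1 6 5 2 11) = [13, 6, 11, 3, 4, 2, 5, 7, 8, 9, 10, 1, 12, 0]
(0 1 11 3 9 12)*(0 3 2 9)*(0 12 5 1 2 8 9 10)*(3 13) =(0 2 10)(1 11 8 9 5)(3 12 13) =[2, 11, 10, 12, 4, 1, 6, 7, 9, 5, 0, 8, 13, 3]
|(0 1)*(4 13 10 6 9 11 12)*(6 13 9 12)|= 10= |(0 1)(4 9 11 6 12)(10 13)|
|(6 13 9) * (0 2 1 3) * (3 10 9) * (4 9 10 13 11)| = 20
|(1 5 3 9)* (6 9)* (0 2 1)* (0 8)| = 8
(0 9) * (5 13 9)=(0 5 13 9)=[5, 1, 2, 3, 4, 13, 6, 7, 8, 0, 10, 11, 12, 9]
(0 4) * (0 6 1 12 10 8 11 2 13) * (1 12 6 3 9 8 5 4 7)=(0 7 1 6 12 10 5 4 3 9 8 11 2 13)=[7, 6, 13, 9, 3, 4, 12, 1, 11, 8, 5, 2, 10, 0]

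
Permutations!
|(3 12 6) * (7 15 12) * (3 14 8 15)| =10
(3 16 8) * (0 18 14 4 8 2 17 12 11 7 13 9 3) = (0 18 14 4 8)(2 17 12 11 7 13 9 3 16) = [18, 1, 17, 16, 8, 5, 6, 13, 0, 3, 10, 7, 11, 9, 4, 15, 2, 12, 14]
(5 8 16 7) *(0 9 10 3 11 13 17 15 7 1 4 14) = (0 9 10 3 11 13 17 15 7 5 8 16 1 4 14) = [9, 4, 2, 11, 14, 8, 6, 5, 16, 10, 3, 13, 12, 17, 0, 7, 1, 15]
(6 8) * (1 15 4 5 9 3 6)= [0, 15, 2, 6, 5, 9, 8, 7, 1, 3, 10, 11, 12, 13, 14, 4]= (1 15 4 5 9 3 6 8)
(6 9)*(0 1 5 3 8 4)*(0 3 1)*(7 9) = [0, 5, 2, 8, 3, 1, 7, 9, 4, 6] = (1 5)(3 8 4)(6 7 9)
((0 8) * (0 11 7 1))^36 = ((0 8 11 7 1))^36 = (0 8 11 7 1)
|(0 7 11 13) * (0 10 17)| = |(0 7 11 13 10 17)| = 6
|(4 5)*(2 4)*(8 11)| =6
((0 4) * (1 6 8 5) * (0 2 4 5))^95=(8)(2 4)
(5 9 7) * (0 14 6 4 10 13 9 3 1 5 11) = (0 14 6 4 10 13 9 7 11)(1 5 3) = [14, 5, 2, 1, 10, 3, 4, 11, 8, 7, 13, 0, 12, 9, 6]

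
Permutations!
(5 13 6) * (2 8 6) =[0, 1, 8, 3, 4, 13, 5, 7, 6, 9, 10, 11, 12, 2] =(2 8 6 5 13)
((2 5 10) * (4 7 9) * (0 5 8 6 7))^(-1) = (0 4 9 7 6 8 2 10 5) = ((0 5 10 2 8 6 7 9 4))^(-1)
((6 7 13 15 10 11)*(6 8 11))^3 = (6 15 7 10 13)(8 11)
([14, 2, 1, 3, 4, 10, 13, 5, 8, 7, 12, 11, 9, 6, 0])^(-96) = (14)(5 7 9 12 10)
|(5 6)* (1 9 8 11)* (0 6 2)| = 4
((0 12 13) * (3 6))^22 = ((0 12 13)(3 6))^22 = (0 12 13)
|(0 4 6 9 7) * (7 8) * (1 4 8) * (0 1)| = |(0 8 7 1 4 6 9)| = 7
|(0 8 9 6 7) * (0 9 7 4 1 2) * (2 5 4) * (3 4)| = 12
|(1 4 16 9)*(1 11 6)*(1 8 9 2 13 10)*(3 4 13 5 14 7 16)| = |(1 13 10)(2 5 14 7 16)(3 4)(6 8 9 11)| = 60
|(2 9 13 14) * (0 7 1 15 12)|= 20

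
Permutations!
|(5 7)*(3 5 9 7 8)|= 6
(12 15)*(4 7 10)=(4 7 10)(12 15)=[0, 1, 2, 3, 7, 5, 6, 10, 8, 9, 4, 11, 15, 13, 14, 12]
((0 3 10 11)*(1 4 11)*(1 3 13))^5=(13)(3 10)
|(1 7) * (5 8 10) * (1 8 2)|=|(1 7 8 10 5 2)|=6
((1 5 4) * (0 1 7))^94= (0 7 4 5 1)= ((0 1 5 4 7))^94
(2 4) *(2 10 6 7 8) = [0, 1, 4, 3, 10, 5, 7, 8, 2, 9, 6] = (2 4 10 6 7 8)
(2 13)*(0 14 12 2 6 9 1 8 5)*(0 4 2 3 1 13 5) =(0 14 12 3 1 8)(2 5 4)(6 9 13) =[14, 8, 5, 1, 2, 4, 9, 7, 0, 13, 10, 11, 3, 6, 12]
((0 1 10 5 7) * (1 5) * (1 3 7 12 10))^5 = (0 7 3 10 12 5)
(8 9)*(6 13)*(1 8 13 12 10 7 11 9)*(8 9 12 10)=(1 9 13 6 10 7 11 12 8)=[0, 9, 2, 3, 4, 5, 10, 11, 1, 13, 7, 12, 8, 6]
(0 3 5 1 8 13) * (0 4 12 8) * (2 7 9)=(0 3 5 1)(2 7 9)(4 12 8 13)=[3, 0, 7, 5, 12, 1, 6, 9, 13, 2, 10, 11, 8, 4]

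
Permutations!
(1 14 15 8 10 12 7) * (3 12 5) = (1 14 15 8 10 5 3 12 7) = [0, 14, 2, 12, 4, 3, 6, 1, 10, 9, 5, 11, 7, 13, 15, 8]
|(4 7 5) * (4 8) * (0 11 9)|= |(0 11 9)(4 7 5 8)|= 12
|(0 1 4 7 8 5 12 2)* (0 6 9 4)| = 8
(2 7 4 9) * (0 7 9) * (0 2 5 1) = (0 7 4 2 9 5 1) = [7, 0, 9, 3, 2, 1, 6, 4, 8, 5]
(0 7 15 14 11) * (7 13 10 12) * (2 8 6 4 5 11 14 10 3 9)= (0 13 3 9 2 8 6 4 5 11)(7 15 10 12)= [13, 1, 8, 9, 5, 11, 4, 15, 6, 2, 12, 0, 7, 3, 14, 10]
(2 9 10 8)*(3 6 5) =[0, 1, 9, 6, 4, 3, 5, 7, 2, 10, 8] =(2 9 10 8)(3 6 5)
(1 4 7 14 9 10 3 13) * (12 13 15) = (1 4 7 14 9 10 3 15 12 13) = [0, 4, 2, 15, 7, 5, 6, 14, 8, 10, 3, 11, 13, 1, 9, 12]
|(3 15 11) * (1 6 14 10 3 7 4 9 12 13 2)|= 13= |(1 6 14 10 3 15 11 7 4 9 12 13 2)|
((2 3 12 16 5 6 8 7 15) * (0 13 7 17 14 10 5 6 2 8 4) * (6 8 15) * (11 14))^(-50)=(17)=((0 13 7 6 4)(2 3 12 16 8 17 11 14 10 5))^(-50)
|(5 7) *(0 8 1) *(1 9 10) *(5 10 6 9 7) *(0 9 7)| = 10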